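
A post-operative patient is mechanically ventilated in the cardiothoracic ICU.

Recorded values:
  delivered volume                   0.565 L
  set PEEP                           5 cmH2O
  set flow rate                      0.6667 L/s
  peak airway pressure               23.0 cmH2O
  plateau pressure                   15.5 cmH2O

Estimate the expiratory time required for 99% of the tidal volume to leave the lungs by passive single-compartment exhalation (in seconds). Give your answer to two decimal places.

R = (PIP − Pplat)/V̇ = (23.0 − 15.5) / 0.6667 = 7.5/0.6667 = 11.249 cmH2O·s/L.
C = Vt/(Pplat − PEEP) = 565.0 / (15.5 − 5) = 565.0/10.5 = 53.81 mL/cmH2O.
τ = R × C = 11.249 × 0.05381 L/cmH2O = 0.6053 s.
t = −τ·ln(1 − 0.99) = −0.6053·ln(0.01) = 2.788 s.

2.79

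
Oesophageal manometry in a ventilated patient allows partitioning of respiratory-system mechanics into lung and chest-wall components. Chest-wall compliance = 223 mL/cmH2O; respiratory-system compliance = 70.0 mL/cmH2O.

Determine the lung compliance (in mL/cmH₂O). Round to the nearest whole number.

102

1/CL = 1/Crs − 1/Ccw.
1/CL = 1/70.0 − 1/223 = 0.009801.
CL = 102.03 mL/cmH2O.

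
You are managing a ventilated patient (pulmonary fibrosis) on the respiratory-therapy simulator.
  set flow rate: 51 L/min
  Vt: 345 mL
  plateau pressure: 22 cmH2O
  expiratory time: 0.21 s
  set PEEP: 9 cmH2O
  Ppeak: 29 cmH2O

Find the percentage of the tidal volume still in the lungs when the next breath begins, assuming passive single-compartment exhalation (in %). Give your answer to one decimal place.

Flow: 51 L/min ÷ 60 = 0.85 L/s.
R = (PIP − Pplat)/V̇ = (29 − 22) / 0.85 = 7.0/0.85 = 8.235 cmH2O·s/L.
C = Vt/(Pplat − PEEP) = 345.0 / (22 − 9) = 345.0/13.0 = 26.538 mL/cmH2O.
τ = R × C = 8.235 × 0.02654 L/cmH2O = 0.2186 s.
Fraction remaining at end-expiration = e^(−Te/τ) = e^(−0.21/0.2186) = 0.3826 → 38.26%.

38.3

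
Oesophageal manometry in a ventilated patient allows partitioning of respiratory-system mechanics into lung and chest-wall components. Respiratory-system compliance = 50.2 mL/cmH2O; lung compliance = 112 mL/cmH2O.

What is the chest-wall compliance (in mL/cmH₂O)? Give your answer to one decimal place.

1/Ccw = 1/Crs − 1/CL.
1/Ccw = 1/50.2 − 1/112 = 0.01099.
Ccw = 90.992 mL/cmH2O.

91.0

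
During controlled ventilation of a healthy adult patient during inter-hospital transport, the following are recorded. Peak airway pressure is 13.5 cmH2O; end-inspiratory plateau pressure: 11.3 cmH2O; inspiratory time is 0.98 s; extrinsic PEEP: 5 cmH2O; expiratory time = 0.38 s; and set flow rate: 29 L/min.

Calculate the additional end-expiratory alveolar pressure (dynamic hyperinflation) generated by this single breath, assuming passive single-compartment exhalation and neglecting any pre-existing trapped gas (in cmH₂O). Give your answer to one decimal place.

Flow: 29 L/min ÷ 60 = 0.4833 L/s.
Vt = flow × Ti = 0.4833 L/s × 0.98 s × 1000 mL/L = 473.63 mL.
R = (PIP − Pplat)/V̇ = (13.5 − 11.3) / 0.4833 = 2.2/0.4833 = 4.552 cmH2O·s/L.
C = Vt/(Pplat − PEEP) = 473.63 / (11.3 − 5) = 473.63/6.3 = 75.179 mL/cmH2O.
τ = R × C = 4.552 × 0.07518 L/cmH2O = 0.3422 s.
Fraction remaining = e^(−Te/τ) = e^(−0.38/0.3422) = 0.3294; trapped volume = 473.63 × 0.3294 = 156.01 mL.
Additional alveolar pressure from trapping ≈ V_trapped / C = 156.01 / 75.179 = 2.075 cmH2O.

2.1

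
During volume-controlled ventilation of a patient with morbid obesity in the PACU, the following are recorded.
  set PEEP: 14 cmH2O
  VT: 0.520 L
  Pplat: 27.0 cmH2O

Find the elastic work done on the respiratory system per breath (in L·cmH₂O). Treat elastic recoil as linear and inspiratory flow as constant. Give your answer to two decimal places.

Elastic work ≈ ½ × (Pplat − PEEP) × Vt = 0.5 × (27.0 − 14) × 0.520 L = 0.5 × 13.0 × 0.520 = 3.38 L·cmH2O.

3.38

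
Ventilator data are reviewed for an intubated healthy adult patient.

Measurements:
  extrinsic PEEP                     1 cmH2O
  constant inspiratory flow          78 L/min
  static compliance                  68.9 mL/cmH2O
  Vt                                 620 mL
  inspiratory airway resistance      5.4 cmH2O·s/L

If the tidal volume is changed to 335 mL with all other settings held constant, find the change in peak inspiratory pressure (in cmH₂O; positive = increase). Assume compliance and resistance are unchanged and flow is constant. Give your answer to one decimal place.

-4.1

PIP = Vt/C + R·V̇ + PEEP (constant-flow equation of motion).
Only the elastic term changes: ΔPIP = ΔVt / C = (335 − 620) / 68.9 = -4.136 cmH2O.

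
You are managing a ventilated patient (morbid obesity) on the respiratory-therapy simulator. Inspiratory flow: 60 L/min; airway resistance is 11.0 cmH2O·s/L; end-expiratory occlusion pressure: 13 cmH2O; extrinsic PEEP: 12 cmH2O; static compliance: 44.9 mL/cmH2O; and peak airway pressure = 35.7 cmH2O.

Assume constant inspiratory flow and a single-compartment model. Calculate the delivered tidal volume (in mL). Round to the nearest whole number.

Flow: 60 L/min ÷ 60 = 1 L/s.
Total PEEP = 13 cmH2O (set 12 + intrinsic 1); this is the baseline alveolar pressure.
Equation of motion (constant flow): PIP = Vt/C + R·V̇ + PEEP.
Vt/C = PIP − R·V̇ − PEEP = 35.7 − 11.0 − 13 = 11.7 cmH2O.
Vt = C × 11.7 = 44.9 × 11.7 = 525.33 mL.

525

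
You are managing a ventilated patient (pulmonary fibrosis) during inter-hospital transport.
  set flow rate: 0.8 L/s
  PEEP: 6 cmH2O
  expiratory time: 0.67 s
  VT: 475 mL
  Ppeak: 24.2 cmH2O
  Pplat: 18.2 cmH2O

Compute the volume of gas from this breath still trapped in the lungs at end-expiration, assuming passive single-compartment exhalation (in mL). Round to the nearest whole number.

R = (PIP − Pplat)/V̇ = (24.2 − 18.2) / 0.8 = 6.0/0.8 = 7.5 cmH2O·s/L.
C = Vt/(Pplat − PEEP) = 475.0 / (18.2 − 6) = 475.0/12.2 = 38.934 mL/cmH2O.
τ = R × C = 7.5 × 0.03893 L/cmH2O = 0.292 s.
Fraction remaining = e^(−Te/τ) = e^(−0.67/0.292) = 0.1008.
Trapped volume = 475.0 × 0.1008 = 47.88 mL.

48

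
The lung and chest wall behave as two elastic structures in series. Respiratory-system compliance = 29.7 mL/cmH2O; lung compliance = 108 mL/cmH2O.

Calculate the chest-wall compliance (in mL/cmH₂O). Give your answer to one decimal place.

41.0

1/Ccw = 1/Crs − 1/CL.
1/Ccw = 1/29.7 − 1/108 = 0.02441.
Ccw = 40.967 mL/cmH2O.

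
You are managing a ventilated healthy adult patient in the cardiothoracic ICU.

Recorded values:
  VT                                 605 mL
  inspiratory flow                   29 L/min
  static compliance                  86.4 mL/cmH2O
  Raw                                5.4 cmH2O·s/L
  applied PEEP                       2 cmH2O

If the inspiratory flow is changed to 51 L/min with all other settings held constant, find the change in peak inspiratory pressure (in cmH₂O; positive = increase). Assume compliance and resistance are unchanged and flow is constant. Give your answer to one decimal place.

2.0

Flow: 29 L/min ÷ 60 = 0.4833 L/s.
New flow: 51 L/min ÷ 60 = 0.85 L/s.
PIP = Vt/C + R·V̇ + PEEP (constant-flow equation of motion).
Only the resistive term changes: ΔPIP = R × ΔV̇ = 5.4 × (0.85 − 0.4833) = 5.4 × 0.3667 = 1.98 cmH2O.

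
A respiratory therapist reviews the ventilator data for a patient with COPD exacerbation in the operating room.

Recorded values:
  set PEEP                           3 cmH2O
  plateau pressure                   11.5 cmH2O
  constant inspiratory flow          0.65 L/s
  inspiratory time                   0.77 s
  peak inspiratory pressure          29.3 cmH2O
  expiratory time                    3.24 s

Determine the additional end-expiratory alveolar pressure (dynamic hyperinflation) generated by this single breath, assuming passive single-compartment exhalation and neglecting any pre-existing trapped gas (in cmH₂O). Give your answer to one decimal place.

1.1

Vt = flow × Ti = 0.65 L/s × 0.77 s × 1000 mL/L = 500.5 mL.
R = (PIP − Pplat)/V̇ = (29.3 − 11.5) / 0.65 = 17.8/0.65 = 27.385 cmH2O·s/L.
C = Vt/(Pplat − PEEP) = 500.5 / (11.5 − 3) = 500.5/8.5 = 58.882 mL/cmH2O.
τ = R × C = 27.385 × 0.05888 L/cmH2O = 1.612 s.
Fraction remaining = e^(−Te/τ) = e^(−3.24/1.612) = 0.134; trapped volume = 500.5 × 0.134 = 67.067 mL.
Additional alveolar pressure from trapping ≈ V_trapped / C = 67.067 / 58.882 = 1.139 cmH2O.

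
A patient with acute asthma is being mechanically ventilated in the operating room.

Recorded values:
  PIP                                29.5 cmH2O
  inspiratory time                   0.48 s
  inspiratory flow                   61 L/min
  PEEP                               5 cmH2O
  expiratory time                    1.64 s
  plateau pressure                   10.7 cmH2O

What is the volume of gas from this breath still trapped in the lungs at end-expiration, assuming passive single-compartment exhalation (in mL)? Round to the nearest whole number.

173

Flow: 61 L/min ÷ 60 = 1.0167 L/s.
Vt = flow × Ti = 1.0167 L/s × 0.48 s × 1000 mL/L = 488.02 mL.
R = (PIP − Pplat)/V̇ = (29.5 − 10.7) / 1.0167 = 18.8/1.0167 = 18.491 cmH2O·s/L.
C = Vt/(Pplat − PEEP) = 488.02 / (10.7 − 5) = 488.02/5.7 = 85.618 mL/cmH2O.
τ = R × C = 18.491 × 0.08562 L/cmH2O = 1.583 s.
Fraction remaining = e^(−Te/τ) = e^(−1.64/1.583) = 0.3549.
Trapped volume = 488.02 × 0.3549 = 173.2 mL.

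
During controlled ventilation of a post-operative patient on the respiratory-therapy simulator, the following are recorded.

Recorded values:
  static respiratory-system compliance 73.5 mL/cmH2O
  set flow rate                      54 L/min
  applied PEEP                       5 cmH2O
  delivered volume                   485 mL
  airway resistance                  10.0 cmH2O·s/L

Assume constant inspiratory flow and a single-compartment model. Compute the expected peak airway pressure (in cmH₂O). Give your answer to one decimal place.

20.6

Flow: 54 L/min ÷ 60 = 0.9 L/s.
Equation of motion (constant flow): PIP = Vt/C + R·V̇ + PEEP.
PIP = 485/73.5 + 10.0×0.9 + 5 = 6.599 + 9.0 + 5 = 20.599 cmH2O.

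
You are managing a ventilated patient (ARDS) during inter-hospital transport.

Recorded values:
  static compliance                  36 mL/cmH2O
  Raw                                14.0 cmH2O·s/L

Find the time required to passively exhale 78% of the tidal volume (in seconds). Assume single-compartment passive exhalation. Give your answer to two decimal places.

0.76

τ = R × C = 14.0 × 36 mL/cmH2O = 14.0 × 0.036 L/cmH2O = 0.504 s.
Exhaled fraction f = 1 − e^(−t/τ) → t = −τ·ln(1 − f) = −0.504·ln(0.22) = 0.7631 s.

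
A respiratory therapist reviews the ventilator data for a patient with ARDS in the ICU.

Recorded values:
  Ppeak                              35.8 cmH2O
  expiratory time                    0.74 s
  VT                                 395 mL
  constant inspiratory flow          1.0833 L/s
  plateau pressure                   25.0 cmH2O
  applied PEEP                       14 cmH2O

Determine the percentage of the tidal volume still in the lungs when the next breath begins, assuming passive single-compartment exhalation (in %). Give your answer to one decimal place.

R = (PIP − Pplat)/V̇ = (35.8 − 25.0) / 1.0833 = 10.8/1.0833 = 9.97 cmH2O·s/L.
C = Vt/(Pplat − PEEP) = 395.0 / (25.0 − 14) = 395.0/11.0 = 35.909 mL/cmH2O.
τ = R × C = 9.97 × 0.03591 L/cmH2O = 0.358 s.
Fraction remaining at end-expiration = e^(−Te/τ) = e^(−0.74/0.358) = 0.1266 → 12.66%.

12.7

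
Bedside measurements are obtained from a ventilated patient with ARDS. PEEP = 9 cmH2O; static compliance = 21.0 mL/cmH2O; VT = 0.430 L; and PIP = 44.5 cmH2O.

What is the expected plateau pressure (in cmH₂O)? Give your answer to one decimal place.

Pplat = PEEP + Vt / Cstat = 9 + 430 / 21.0 = 9 + 20.476 = 29.476 cmH2O.

29.5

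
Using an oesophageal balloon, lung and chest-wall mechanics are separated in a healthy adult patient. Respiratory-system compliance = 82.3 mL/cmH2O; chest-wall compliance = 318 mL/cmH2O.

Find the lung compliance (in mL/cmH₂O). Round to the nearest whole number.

111

1/CL = 1/Crs − 1/Ccw.
1/CL = 1/82.3 − 1/318 = 0.009006.
CL = 111.04 mL/cmH2O.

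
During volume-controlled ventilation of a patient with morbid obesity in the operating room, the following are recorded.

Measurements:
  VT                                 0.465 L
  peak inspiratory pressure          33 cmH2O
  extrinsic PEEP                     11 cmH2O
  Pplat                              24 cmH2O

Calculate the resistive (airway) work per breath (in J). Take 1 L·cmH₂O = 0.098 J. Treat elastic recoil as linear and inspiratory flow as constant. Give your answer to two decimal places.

With constant inspiratory flow the resistive pressure is constant at PIP − Pplat = 33 − 24 = 9.0 cmH2O, so resistive work = 9.0 × 0.465 = 4.185 L·cmH2O.
× 0.098 J/(L·cmH2O) → 0.4101 J.

0.41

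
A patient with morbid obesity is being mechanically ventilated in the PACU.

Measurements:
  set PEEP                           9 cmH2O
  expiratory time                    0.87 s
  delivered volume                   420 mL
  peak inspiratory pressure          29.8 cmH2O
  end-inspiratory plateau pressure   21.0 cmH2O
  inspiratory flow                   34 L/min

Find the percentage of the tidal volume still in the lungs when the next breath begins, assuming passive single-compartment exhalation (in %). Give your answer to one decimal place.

Flow: 34 L/min ÷ 60 = 0.5667 L/s.
R = (PIP − Pplat)/V̇ = (29.8 − 21.0) / 0.5667 = 8.8/0.5667 = 15.528 cmH2O·s/L.
C = Vt/(Pplat − PEEP) = 420.0 / (21.0 − 9) = 420.0/12.0 = 35.0 mL/cmH2O.
τ = R × C = 15.528 × 0.035 L/cmH2O = 0.5435 s.
Fraction remaining at end-expiration = e^(−Te/τ) = e^(−0.87/0.5435) = 0.2017 → 20.17%.

20.2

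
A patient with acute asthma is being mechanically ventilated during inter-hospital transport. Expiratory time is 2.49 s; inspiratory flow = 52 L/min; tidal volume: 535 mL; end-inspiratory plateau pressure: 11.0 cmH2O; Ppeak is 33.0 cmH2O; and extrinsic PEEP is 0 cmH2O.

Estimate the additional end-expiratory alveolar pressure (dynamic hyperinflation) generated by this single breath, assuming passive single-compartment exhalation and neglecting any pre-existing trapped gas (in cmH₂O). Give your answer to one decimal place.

1.5

Flow: 52 L/min ÷ 60 = 0.8667 L/s.
R = (PIP − Pplat)/V̇ = (33.0 − 11.0) / 0.8667 = 22.0/0.8667 = 25.384 cmH2O·s/L.
C = Vt/(Pplat − PEEP) = 535.0 / (11.0 − 0) = 535.0/11.0 = 48.636 mL/cmH2O.
τ = R × C = 25.384 × 0.04864 L/cmH2O = 1.235 s.
Fraction remaining = e^(−Te/τ) = e^(−2.49/1.235) = 0.1332; trapped volume = 535.0 × 0.1332 = 71.262 mL.
Additional alveolar pressure from trapping ≈ V_trapped / C = 71.262 / 48.636 = 1.465 cmH2O.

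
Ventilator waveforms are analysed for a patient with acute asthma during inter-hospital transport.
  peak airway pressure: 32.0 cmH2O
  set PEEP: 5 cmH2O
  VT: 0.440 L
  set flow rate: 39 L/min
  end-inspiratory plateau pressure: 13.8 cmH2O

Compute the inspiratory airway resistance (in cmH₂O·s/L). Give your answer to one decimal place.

Flow: 39 L/min ÷ 60 = 0.65 L/s.
Raw = (PIP − Pplat) / flow = (32.0 − 13.8) / 0.65 = 18.2 / 0.65 = 28.0 cmH2O·s/L.

28.0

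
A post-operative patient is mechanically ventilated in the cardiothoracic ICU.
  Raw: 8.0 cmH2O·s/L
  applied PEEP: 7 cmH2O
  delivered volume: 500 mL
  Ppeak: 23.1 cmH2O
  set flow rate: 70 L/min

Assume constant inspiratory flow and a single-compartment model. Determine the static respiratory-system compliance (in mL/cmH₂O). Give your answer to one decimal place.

Flow: 70 L/min ÷ 60 = 1.1667 L/s.
Equation of motion (constant flow): PIP = Vt/C + R·V̇ + PEEP.
Vt/C = PIP − R·V̇ − PEEP = 23.1 − 8.0×1.1667 − 7 = 23.1 − 9.334 − 7 = 6.766 cmH2O.
C = Vt / 6.766 = 500 / 6.766 = 73.899 mL/cmH2O.

73.9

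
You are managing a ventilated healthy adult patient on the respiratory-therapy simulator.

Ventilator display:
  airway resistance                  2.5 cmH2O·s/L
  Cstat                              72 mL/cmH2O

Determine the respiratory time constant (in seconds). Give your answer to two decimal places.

τ = R × C = 2.5 × 72 mL/cmH2O = 2.5 × 0.072 L/cmH2O = 0.18 s.

0.18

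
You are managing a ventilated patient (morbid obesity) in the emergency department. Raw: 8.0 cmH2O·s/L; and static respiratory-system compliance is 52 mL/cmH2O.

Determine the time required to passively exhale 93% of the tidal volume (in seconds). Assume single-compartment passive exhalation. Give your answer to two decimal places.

τ = R × C = 8.0 × 52 mL/cmH2O = 8.0 × 0.052 L/cmH2O = 0.416 s.
Exhaled fraction f = 1 − e^(−t/τ) → t = −τ·ln(1 − f) = −0.416·ln(0.07) = 1.106 s.

1.11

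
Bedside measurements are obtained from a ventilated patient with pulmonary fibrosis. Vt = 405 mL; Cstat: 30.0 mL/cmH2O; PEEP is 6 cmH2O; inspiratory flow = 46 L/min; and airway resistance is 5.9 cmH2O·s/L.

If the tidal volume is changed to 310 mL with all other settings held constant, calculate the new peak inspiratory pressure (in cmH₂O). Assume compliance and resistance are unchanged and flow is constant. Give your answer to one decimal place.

20.9

Flow: 46 L/min ÷ 60 = 0.7667 L/s.
PIP = Vt/C + R·V̇ + PEEP (constant-flow equation of motion).
Only the elastic term changes: ΔPIP = ΔVt / C = (310 − 405) / 30.0 = -3.167 cmH2O.
Original PIP = 405/30.0 + 5.9×0.7667 + 6 = 24.024 cmH2O; new PIP = 24.024 + (-3.167) = 20.857 cmH2O.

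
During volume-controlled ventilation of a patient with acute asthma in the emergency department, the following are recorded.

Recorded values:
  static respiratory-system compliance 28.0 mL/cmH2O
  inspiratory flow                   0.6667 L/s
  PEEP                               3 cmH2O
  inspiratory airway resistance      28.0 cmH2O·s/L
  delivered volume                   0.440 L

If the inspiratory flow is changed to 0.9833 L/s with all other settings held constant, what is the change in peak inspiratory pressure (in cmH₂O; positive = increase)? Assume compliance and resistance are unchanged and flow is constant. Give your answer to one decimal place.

PIP = Vt/C + R·V̇ + PEEP (constant-flow equation of motion).
Only the resistive term changes: ΔPIP = R × ΔV̇ = 28.0 × (0.9833 − 0.6667) = 28.0 × 0.3166 = 8.865 cmH2O.

8.9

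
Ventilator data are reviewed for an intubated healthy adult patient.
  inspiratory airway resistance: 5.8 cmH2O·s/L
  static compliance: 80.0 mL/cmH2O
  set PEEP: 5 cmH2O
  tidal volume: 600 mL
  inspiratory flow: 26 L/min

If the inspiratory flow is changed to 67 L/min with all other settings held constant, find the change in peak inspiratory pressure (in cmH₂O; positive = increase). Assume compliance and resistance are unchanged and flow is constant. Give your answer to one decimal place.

Flow: 26 L/min ÷ 60 = 0.4333 L/s.
New flow: 67 L/min ÷ 60 = 1.1167 L/s.
PIP = Vt/C + R·V̇ + PEEP (constant-flow equation of motion).
Only the resistive term changes: ΔPIP = R × ΔV̇ = 5.8 × (1.1167 − 0.4333) = 5.8 × 0.6834 = 3.964 cmH2O.

4.0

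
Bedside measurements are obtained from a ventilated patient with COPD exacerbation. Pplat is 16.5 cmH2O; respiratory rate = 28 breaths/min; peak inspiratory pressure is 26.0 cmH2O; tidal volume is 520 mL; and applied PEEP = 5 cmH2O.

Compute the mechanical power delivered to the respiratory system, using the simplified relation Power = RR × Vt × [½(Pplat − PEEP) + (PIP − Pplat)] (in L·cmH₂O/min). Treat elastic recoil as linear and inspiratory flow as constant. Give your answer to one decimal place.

Per-breath work = Vt × [½(Pplat−PEEP) + (PIP−Pplat)] = 0.520 × [0.5×11.5 + 9.5] = 0.520 × 15.25 = 7.93 L·cmH2O.
Power = 28 × 7.93 = 222.04 L·cmH2O/min.

222.0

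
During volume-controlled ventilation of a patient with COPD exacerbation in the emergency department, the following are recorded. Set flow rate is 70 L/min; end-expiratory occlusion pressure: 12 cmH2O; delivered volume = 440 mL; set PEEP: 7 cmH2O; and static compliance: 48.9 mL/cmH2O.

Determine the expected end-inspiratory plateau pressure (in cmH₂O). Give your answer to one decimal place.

End-expiratory occlusion gives total PEEP = 12 cmH2O (intrinsic PEEP = 12 − 7 = 5). Use total PEEP for the elastic gradient.
Pplat = PEEPtotal + Vt / Cstat = 12 + 440 / 48.9 = 12 + 8.998 = 20.998 cmH2O.

21.0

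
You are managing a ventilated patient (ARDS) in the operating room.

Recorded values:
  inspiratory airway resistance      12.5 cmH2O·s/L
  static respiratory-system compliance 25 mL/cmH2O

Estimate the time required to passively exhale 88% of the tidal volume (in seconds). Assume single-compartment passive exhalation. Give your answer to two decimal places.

0.66

τ = R × C = 12.5 × 25 mL/cmH2O = 12.5 × 0.025 L/cmH2O = 0.3125 s.
Exhaled fraction f = 1 − e^(−t/τ) → t = −τ·ln(1 − f) = −0.3125·ln(0.12) = 0.6626 s.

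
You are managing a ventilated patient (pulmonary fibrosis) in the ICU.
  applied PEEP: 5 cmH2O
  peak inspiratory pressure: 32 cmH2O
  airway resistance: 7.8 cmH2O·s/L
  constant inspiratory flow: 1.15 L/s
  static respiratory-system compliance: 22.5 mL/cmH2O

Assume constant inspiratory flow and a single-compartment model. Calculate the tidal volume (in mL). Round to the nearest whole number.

406

Equation of motion (constant flow): PIP = Vt/C + R·V̇ + PEEP.
Vt/C = PIP − R·V̇ − PEEP = 32 − 8.97 − 5 = 18.03 cmH2O.
Vt = C × 18.03 = 22.5 × 18.03 = 405.68 mL.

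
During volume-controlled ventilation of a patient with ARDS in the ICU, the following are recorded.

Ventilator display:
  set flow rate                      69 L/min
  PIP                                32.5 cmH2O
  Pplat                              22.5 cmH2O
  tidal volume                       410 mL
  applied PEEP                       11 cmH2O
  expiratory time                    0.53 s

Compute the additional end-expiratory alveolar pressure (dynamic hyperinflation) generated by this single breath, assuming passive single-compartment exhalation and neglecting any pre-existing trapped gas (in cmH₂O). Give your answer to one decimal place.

2.1

Flow: 69 L/min ÷ 60 = 1.15 L/s.
R = (PIP − Pplat)/V̇ = (32.5 − 22.5) / 1.15 = 10.0/1.15 = 8.696 cmH2O·s/L.
C = Vt/(Pplat − PEEP) = 410.0 / (22.5 − 11) = 410.0/11.5 = 35.652 mL/cmH2O.
τ = R × C = 8.696 × 0.03565 L/cmH2O = 0.31 s.
Fraction remaining = e^(−Te/τ) = e^(−0.53/0.31) = 0.1809; trapped volume = 410.0 × 0.1809 = 74.169 mL.
Additional alveolar pressure from trapping ≈ V_trapped / C = 74.169 / 35.652 = 2.08 cmH2O.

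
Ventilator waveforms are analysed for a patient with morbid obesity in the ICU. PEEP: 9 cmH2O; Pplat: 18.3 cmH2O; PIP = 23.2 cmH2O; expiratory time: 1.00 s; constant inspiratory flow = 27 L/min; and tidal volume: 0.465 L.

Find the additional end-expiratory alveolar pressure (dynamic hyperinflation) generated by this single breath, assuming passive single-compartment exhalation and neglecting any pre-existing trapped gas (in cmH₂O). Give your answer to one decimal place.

Flow: 27 L/min ÷ 60 = 0.45 L/s.
R = (PIP − Pplat)/V̇ = (23.2 − 18.3) / 0.45 = 4.9/0.45 = 10.889 cmH2O·s/L.
C = Vt/(Pplat − PEEP) = 465.0 / (18.3 − 9) = 465.0/9.3 = 50.0 mL/cmH2O.
τ = R × C = 10.889 × 0.05 L/cmH2O = 0.5445 s.
Fraction remaining = e^(−Te/τ) = e^(−1.00/0.5445) = 0.1594; trapped volume = 465.0 × 0.1594 = 74.121 mL.
Additional alveolar pressure from trapping ≈ V_trapped / C = 74.121 / 50.0 = 1.482 cmH2O.

1.5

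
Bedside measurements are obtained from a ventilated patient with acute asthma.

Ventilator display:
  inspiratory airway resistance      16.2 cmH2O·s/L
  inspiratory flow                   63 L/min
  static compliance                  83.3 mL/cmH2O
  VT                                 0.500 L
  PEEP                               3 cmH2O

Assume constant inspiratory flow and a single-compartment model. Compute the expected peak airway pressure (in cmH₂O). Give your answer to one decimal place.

26.0

Flow: 63 L/min ÷ 60 = 1.05 L/s.
Equation of motion (constant flow): PIP = Vt/C + R·V̇ + PEEP.
PIP = 500/83.3 + 16.2×1.05 + 3 = 6.002 + 17.01 + 3 = 26.012 cmH2O.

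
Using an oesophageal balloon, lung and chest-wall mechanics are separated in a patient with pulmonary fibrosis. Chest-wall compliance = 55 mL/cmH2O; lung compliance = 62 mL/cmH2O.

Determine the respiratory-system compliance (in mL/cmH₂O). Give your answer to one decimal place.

29.1

Lung and chest wall are elastances in series: 1/Crs = 1/CL + 1/Ccw.
1/Crs = 1/62 + 1/55 = 0.03431.
Crs = 29.146 mL/cmH2O.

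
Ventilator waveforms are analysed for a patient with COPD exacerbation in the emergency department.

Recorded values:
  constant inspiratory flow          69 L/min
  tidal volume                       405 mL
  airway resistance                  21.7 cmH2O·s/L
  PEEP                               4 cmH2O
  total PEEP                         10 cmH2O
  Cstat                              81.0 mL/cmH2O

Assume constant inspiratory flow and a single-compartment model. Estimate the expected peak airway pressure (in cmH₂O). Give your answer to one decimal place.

Flow: 69 L/min ÷ 60 = 1.15 L/s.
Total PEEP = 10 cmH2O (set 4 + intrinsic 6); this is the baseline alveolar pressure.
Equation of motion (constant flow): PIP = Vt/C + R·V̇ + PEEP.
PIP = 405/81.0 + 21.7×1.15 + 10 = 5.0 + 24.955 + 10 = 39.955 cmH2O.

40.0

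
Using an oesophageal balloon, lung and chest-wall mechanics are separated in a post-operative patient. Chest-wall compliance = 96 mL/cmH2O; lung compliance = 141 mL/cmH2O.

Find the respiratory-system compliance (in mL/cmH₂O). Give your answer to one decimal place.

57.1

Lung and chest wall are elastances in series: 1/Crs = 1/CL + 1/Ccw.
1/Crs = 1/141 + 1/96 = 0.01751.
Crs = 57.11 mL/cmH2O.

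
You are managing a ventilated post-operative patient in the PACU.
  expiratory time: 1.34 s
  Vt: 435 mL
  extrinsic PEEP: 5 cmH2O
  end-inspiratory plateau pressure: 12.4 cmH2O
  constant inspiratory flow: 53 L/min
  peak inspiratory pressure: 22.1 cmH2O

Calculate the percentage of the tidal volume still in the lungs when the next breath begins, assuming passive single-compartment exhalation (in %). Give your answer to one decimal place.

Flow: 53 L/min ÷ 60 = 0.8833 L/s.
R = (PIP − Pplat)/V̇ = (22.1 − 12.4) / 0.8833 = 9.7/0.8833 = 10.982 cmH2O·s/L.
C = Vt/(Pplat − PEEP) = 435.0 / (12.4 − 5) = 435.0/7.4 = 58.784 mL/cmH2O.
τ = R × C = 10.982 × 0.05878 L/cmH2O = 0.6455 s.
Fraction remaining at end-expiration = e^(−Te/τ) = e^(−1.34/0.6455) = 0.1254 → 12.54%.

12.5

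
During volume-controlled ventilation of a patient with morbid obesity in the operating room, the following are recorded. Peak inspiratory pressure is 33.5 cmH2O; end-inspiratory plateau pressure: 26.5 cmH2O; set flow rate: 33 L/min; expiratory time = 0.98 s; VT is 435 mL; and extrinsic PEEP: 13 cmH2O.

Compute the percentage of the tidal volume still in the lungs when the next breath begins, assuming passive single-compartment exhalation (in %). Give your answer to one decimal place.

Flow: 33 L/min ÷ 60 = 0.55 L/s.
R = (PIP − Pplat)/V̇ = (33.5 − 26.5) / 0.55 = 7.0/0.55 = 12.727 cmH2O·s/L.
C = Vt/(Pplat − PEEP) = 435.0 / (26.5 − 13) = 435.0/13.5 = 32.222 mL/cmH2O.
τ = R × C = 12.727 × 0.03222 L/cmH2O = 0.4101 s.
Fraction remaining at end-expiration = e^(−Te/τ) = e^(−0.98/0.4101) = 0.09166 → 9.166%.

9.2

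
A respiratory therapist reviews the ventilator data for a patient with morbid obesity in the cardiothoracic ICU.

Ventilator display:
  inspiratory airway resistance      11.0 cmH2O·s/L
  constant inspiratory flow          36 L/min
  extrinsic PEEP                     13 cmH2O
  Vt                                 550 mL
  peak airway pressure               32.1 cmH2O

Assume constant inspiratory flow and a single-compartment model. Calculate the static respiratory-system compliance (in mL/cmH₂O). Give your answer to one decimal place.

44.0

Flow: 36 L/min ÷ 60 = 0.6 L/s.
Equation of motion (constant flow): PIP = Vt/C + R·V̇ + PEEP.
Vt/C = PIP − R·V̇ − PEEP = 32.1 − 11.0×0.6 − 13 = 32.1 − 6.6 − 13 = 12.5 cmH2O.
C = Vt / 12.5 = 550 / 12.5 = 44.0 mL/cmH2O.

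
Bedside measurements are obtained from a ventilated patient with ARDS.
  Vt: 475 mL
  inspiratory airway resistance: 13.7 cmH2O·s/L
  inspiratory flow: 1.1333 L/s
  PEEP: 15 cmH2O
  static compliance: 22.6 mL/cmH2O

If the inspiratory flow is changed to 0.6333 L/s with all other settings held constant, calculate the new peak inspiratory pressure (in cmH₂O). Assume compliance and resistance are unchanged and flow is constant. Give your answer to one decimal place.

44.7

PIP = Vt/C + R·V̇ + PEEP (constant-flow equation of motion).
Only the resistive term changes: ΔPIP = R × ΔV̇ = 13.7 × (0.6333 − 1.1333) = 13.7 × -0.5 = -6.85 cmH2O.
Original PIP = 475/22.6 + 13.7×1.1333 + 15 = 51.544 cmH2O; new PIP = 51.544 + (-6.85) = 44.694 cmH2O.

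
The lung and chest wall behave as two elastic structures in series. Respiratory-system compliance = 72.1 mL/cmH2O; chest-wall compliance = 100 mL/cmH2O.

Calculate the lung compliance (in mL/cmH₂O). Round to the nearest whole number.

258

1/CL = 1/Crs − 1/Ccw.
1/CL = 1/72.1 − 1/100 = 0.00387.
CL = 258.4 mL/cmH2O.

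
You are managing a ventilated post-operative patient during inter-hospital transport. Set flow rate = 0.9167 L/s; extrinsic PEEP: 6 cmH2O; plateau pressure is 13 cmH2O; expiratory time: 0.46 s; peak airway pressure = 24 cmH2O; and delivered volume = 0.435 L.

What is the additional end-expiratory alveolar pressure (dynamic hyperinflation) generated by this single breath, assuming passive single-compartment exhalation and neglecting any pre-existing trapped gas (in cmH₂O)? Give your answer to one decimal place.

R = (PIP − Pplat)/V̇ = (24 − 13) / 0.9167 = 11.0/0.9167 = 12.0 cmH2O·s/L.
C = Vt/(Pplat − PEEP) = 435.0 / (13 − 6) = 435.0/7.0 = 62.143 mL/cmH2O.
τ = R × C = 12.0 × 0.06214 L/cmH2O = 0.7457 s.
Fraction remaining = e^(−Te/τ) = e^(−0.46/0.7457) = 0.5396; trapped volume = 435.0 × 0.5396 = 234.73 mL.
Additional alveolar pressure from trapping ≈ V_trapped / C = 234.73 / 62.143 = 3.777 cmH2O.

3.8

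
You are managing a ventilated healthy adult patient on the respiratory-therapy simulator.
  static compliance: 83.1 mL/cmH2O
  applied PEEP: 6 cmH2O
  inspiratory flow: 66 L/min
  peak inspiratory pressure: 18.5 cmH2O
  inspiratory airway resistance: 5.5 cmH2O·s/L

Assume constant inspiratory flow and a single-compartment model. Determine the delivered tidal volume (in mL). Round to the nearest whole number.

Flow: 66 L/min ÷ 60 = 1.1 L/s.
Equation of motion (constant flow): PIP = Vt/C + R·V̇ + PEEP.
Vt/C = PIP − R·V̇ − PEEP = 18.5 − 6.05 − 6 = 6.45 cmH2O.
Vt = C × 6.45 = 83.1 × 6.45 = 536.0 mL.

536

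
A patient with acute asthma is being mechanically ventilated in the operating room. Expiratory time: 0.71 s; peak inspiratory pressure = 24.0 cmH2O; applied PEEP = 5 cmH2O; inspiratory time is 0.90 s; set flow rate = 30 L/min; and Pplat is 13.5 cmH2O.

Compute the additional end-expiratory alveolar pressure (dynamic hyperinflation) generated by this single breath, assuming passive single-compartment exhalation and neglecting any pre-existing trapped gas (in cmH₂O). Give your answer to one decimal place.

Flow: 30 L/min ÷ 60 = 0.5 L/s.
Vt = flow × Ti = 0.5 L/s × 0.90 s × 1000 mL/L = 450.0 mL.
R = (PIP − Pplat)/V̇ = (24.0 − 13.5) / 0.5 = 10.5/0.5 = 21.0 cmH2O·s/L.
C = Vt/(Pplat − PEEP) = 450.0 / (13.5 − 5) = 450.0/8.5 = 52.941 mL/cmH2O.
τ = R × C = 21.0 × 0.05294 L/cmH2O = 1.112 s.
Fraction remaining = e^(−Te/τ) = e^(−0.71/1.112) = 0.5281; trapped volume = 450.0 × 0.5281 = 237.65 mL.
Additional alveolar pressure from trapping ≈ V_trapped / C = 237.65 / 52.941 = 4.489 cmH2O.

4.5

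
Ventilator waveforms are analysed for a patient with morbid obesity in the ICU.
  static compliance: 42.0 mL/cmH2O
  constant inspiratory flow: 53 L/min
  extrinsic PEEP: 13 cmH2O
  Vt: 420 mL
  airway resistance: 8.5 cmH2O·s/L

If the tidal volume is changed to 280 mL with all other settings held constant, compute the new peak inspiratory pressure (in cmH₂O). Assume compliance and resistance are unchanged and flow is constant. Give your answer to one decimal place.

Flow: 53 L/min ÷ 60 = 0.8833 L/s.
PIP = Vt/C + R·V̇ + PEEP (constant-flow equation of motion).
Only the elastic term changes: ΔPIP = ΔVt / C = (280 − 420) / 42.0 = -3.333 cmH2O.
Original PIP = 420/42.0 + 8.5×0.8833 + 13 = 30.508 cmH2O; new PIP = 30.508 + (-3.333) = 27.175 cmH2O.

27.2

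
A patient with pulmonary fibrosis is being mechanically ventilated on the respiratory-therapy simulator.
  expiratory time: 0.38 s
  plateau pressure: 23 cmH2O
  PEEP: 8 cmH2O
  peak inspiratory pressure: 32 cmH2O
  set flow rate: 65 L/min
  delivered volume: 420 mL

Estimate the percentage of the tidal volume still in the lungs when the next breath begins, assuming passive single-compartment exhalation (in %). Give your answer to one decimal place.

19.5

Flow: 65 L/min ÷ 60 = 1.0833 L/s.
R = (PIP − Pplat)/V̇ = (32 − 23) / 1.0833 = 9.0/1.0833 = 8.308 cmH2O·s/L.
C = Vt/(Pplat − PEEP) = 420.0 / (23 − 8) = 420.0/15.0 = 28.0 mL/cmH2O.
τ = R × C = 8.308 × 0.028 L/cmH2O = 0.2326 s.
Fraction remaining at end-expiration = e^(−Te/τ) = e^(−0.38/0.2326) = 0.1952 → 19.52%.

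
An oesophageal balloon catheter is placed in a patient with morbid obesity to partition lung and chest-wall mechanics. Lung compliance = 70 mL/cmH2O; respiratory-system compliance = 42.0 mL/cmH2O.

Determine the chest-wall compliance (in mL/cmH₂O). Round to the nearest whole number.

1/Ccw = 1/Crs − 1/CL.
1/Ccw = 1/42.0 − 1/70 = 0.009524.
Ccw = 105.0 mL/cmH2O.

105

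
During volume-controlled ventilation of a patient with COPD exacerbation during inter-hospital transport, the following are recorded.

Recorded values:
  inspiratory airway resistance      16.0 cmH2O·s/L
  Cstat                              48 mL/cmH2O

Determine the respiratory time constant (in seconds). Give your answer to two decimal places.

0.77

τ = R × C = 16.0 × 48 mL/cmH2O = 16.0 × 0.048 L/cmH2O = 0.768 s.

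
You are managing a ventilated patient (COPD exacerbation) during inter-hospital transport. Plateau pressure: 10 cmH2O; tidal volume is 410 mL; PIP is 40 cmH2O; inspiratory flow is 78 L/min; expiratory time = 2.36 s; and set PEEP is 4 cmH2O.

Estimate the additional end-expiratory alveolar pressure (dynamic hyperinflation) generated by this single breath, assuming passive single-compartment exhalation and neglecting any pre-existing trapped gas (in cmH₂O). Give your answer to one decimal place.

Flow: 78 L/min ÷ 60 = 1.3 L/s.
R = (PIP − Pplat)/V̇ = (40 − 10) / 1.3 = 30.0/1.3 = 23.077 cmH2O·s/L.
C = Vt/(Pplat − PEEP) = 410.0 / (10 − 4) = 410.0/6.0 = 68.333 mL/cmH2O.
τ = R × C = 23.077 × 0.06833 L/cmH2O = 1.577 s.
Fraction remaining = e^(−Te/τ) = e^(−2.36/1.577) = 0.2239; trapped volume = 410.0 × 0.2239 = 91.799 mL.
Additional alveolar pressure from trapping ≈ V_trapped / C = 91.799 / 68.333 = 1.343 cmH2O.

1.3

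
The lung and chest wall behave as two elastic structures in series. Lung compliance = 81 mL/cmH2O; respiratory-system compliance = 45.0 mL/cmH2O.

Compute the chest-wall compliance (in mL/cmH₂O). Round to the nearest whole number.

1/Ccw = 1/Crs − 1/CL.
1/Ccw = 1/45.0 − 1/81 = 0.009877.
Ccw = 101.25 mL/cmH2O.

101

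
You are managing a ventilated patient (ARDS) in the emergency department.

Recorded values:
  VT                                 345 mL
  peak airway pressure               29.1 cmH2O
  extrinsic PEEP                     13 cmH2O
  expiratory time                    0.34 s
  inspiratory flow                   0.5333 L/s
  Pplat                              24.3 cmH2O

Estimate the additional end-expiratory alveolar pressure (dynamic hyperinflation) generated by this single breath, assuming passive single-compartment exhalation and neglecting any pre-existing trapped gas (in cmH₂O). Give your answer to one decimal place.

R = (PIP − Pplat)/V̇ = (29.1 − 24.3) / 0.5333 = 4.8/0.5333 = 9.001 cmH2O·s/L.
C = Vt/(Pplat − PEEP) = 345.0 / (24.3 − 13) = 345.0/11.3 = 30.531 mL/cmH2O.
τ = R × C = 9.001 × 0.03053 L/cmH2O = 0.2748 s.
Fraction remaining = e^(−Te/τ) = e^(−0.34/0.2748) = 0.2902; trapped volume = 345.0 × 0.2902 = 100.12 mL.
Additional alveolar pressure from trapping ≈ V_trapped / C = 100.12 / 30.531 = 3.279 cmH2O.

3.3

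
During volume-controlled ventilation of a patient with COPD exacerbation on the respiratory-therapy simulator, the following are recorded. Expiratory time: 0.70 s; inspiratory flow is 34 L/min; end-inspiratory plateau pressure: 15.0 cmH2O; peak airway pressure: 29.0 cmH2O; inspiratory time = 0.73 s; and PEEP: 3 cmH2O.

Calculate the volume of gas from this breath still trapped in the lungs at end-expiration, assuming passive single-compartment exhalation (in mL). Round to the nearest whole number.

182

Flow: 34 L/min ÷ 60 = 0.5667 L/s.
Vt = flow × Ti = 0.5667 L/s × 0.73 s × 1000 mL/L = 413.69 mL.
R = (PIP − Pplat)/V̇ = (29.0 − 15.0) / 0.5667 = 14.0/0.5667 = 24.704 cmH2O·s/L.
C = Vt/(Pplat − PEEP) = 413.69 / (15.0 − 3) = 413.69/12.0 = 34.474 mL/cmH2O.
τ = R × C = 24.704 × 0.03447 L/cmH2O = 0.8515 s.
Fraction remaining = e^(−Te/τ) = e^(−0.70/0.8515) = 0.4395.
Trapped volume = 413.69 × 0.4395 = 181.82 mL.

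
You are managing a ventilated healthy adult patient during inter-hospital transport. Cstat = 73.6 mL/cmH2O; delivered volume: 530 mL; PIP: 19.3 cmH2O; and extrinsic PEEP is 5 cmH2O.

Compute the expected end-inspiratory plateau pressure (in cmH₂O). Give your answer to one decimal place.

Pplat = PEEP + Vt / Cstat = 5 + 530 / 73.6 = 5 + 7.201 = 12.201 cmH2O.

12.2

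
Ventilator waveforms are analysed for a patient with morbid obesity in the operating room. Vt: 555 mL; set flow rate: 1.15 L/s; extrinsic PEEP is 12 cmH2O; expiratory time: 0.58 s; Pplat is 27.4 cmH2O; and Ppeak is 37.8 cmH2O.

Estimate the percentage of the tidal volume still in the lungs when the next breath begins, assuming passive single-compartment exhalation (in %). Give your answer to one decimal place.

R = (PIP − Pplat)/V̇ = (37.8 − 27.4) / 1.15 = 10.4/1.15 = 9.043 cmH2O·s/L.
C = Vt/(Pplat − PEEP) = 555.0 / (27.4 − 12) = 555.0/15.4 = 36.039 mL/cmH2O.
τ = R × C = 9.043 × 0.03604 L/cmH2O = 0.3259 s.
Fraction remaining at end-expiration = e^(−Te/τ) = e^(−0.58/0.3259) = 0.1687 → 16.87%.

16.9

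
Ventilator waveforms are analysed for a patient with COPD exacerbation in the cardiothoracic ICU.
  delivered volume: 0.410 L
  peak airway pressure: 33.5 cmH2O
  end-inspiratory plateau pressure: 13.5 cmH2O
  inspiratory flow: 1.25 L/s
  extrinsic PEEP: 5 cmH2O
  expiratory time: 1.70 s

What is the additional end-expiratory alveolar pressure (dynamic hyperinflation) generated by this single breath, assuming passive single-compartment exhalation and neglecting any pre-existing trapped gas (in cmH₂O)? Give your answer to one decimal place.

0.9

R = (PIP − Pplat)/V̇ = (33.5 − 13.5) / 1.25 = 20.0/1.25 = 16.0 cmH2O·s/L.
C = Vt/(Pplat − PEEP) = 410.0 / (13.5 − 5) = 410.0/8.5 = 48.235 mL/cmH2O.
τ = R × C = 16.0 × 0.04824 L/cmH2O = 0.7718 s.
Fraction remaining = e^(−Te/τ) = e^(−1.70/0.7718) = 0.1105; trapped volume = 410.0 × 0.1105 = 45.305 mL.
Additional alveolar pressure from trapping ≈ V_trapped / C = 45.305 / 48.235 = 0.9393 cmH2O.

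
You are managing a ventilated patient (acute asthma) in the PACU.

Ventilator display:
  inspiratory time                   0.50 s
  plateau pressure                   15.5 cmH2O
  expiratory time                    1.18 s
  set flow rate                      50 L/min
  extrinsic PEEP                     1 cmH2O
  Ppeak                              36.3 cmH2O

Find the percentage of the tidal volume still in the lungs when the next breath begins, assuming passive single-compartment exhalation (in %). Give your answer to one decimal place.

Flow: 50 L/min ÷ 60 = 0.8333 L/s.
Vt = flow × Ti = 0.8333 L/s × 0.50 s × 1000 mL/L = 416.65 mL.
R = (PIP − Pplat)/V̇ = (36.3 − 15.5) / 0.8333 = 20.8/0.8333 = 24.961 cmH2O·s/L.
C = Vt/(Pplat − PEEP) = 416.65 / (15.5 − 1) = 416.65/14.5 = 28.734 mL/cmH2O.
τ = R × C = 24.961 × 0.02873 L/cmH2O = 0.7171 s.
Fraction remaining at end-expiration = e^(−Te/τ) = e^(−1.18/0.7171) = 0.1929 → 19.29%.

19.3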